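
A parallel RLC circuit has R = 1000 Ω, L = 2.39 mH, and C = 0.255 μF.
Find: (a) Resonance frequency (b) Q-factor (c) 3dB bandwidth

Step 1 — Resonance: ω₀ = 1/√(LC) = 1/√(0.00239·2.55e-07) = 4.051e+04 rad/s.
Step 2 — f₀ = ω₀/(2π) = 6447 Hz.
Step 3 — Parallel Q: Q = R/(ω₀L) = 1000/(4.051e+04·0.00239) = 10.33.
Step 4 — Bandwidth: Δω = ω₀/Q = 3922 rad/s; BW = Δω/(2π) = 624.1 Hz.

(a) f₀ = 6447 Hz  (b) Q = 10.33  (c) BW = 624.1 Hz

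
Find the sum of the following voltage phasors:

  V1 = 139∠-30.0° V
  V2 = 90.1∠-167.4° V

Step 1 — Convert each phasor to rectangular form:
  V1 = 139·(cos(-30.0°) + j·sin(-30.0°)) = 120.4 - j69.5 V
  V2 = 90.1·(cos(-167.4°) + j·sin(-167.4°)) = -87.93 - j19.65 V
Step 2 — Sum components: V_total = 32.45 - j89.15 V.
Step 3 — Convert to polar: |V_total| = 94.88 V, ∠V_total = -70.0°.

V_total = 94.88∠-70.0° V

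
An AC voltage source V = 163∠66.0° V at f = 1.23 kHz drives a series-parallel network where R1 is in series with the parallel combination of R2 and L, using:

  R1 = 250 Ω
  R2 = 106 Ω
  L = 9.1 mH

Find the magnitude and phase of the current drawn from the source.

Step 1 — Angular frequency: ω = 2π·f = 2π·1230 = 7728 rad/s.
Step 2 — Component impedances:
  R1: Z = R = 250 Ω
  R2: Z = R = 106 Ω
  L: Z = jωL = j·7728·0.0091 = 0 + j70.33 Ω
Step 3 — Parallel branch: R2 || L = 1/(1/R2 + 1/L) = 32.4 + j48.83 Ω.
Step 4 — Series with R1: Z_total = R1 + (R2 || L) = 282.4 + j48.83 Ω = 286.6∠9.8° Ω.
Step 5 — Source phasor: V = 163∠66.0° V = 66.3 + j148.9 V.
Step 6 — Ohm's law: I = V / Z_total = (66.3 + j148.9) / (282.4 + j48.83) = 0.3165 + j0.4726 A.
Step 7 — Convert to polar: |I| = 0.5688 A, ∠I = 56.2°.

I = 0.5688∠56.2° A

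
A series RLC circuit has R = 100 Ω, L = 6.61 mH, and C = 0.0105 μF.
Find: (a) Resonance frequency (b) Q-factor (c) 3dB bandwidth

Step 1 — Resonance condition Im(Z)=0 gives ω₀ = 1/√(LC).
Step 2 — ω₀ = 1/√(0.00661·1.05e-08) = 1.2e+05 rad/s.
Step 3 — f₀ = ω₀/(2π) = 1.91e+04 Hz.
Step 4 — Series Q: Q = ω₀L/R = 1.2e+05·0.00661/100 = 7.934.
Step 5 — 3dB bandwidth: Δω = ω₀/Q = 1.513e+04 rad/s; BW = Δω/(2π) = 2408 Hz.

(a) f₀ = 1.91e+04 Hz  (b) Q = 7.934  (c) BW = 2408 Hz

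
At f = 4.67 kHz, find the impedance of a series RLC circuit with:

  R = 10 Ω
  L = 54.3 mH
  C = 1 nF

Step 1 — Angular frequency: ω = 2π·f = 2π·4670 = 2.934e+04 rad/s.
Step 2 — Component impedances:
  R: Z = R = 10 Ω
  L: Z = jωL = j·2.934e+04·0.0543 = 0 + j1593 Ω
  C: Z = 1/(jωC) = -j/(ω·C) = 0 - j3.408e+04 Ω
Step 3 — Series combination: Z_total = R + L + C = 10 - j3.249e+04 Ω = 3.249e+04∠-90.0° Ω.

Z = 10 - j3.249e+04 Ω = 3.249e+04∠-90.0° Ω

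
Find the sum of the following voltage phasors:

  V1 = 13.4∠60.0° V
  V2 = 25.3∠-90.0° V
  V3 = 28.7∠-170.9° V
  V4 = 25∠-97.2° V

Step 1 — Convert each phasor to rectangular form:
  V1 = 13.4·(cos(60.0°) + j·sin(60.0°)) = 6.7 + j11.6 V
  V2 = 25.3·(cos(-90.0°) + j·sin(-90.0°)) = 0 - j25.3 V
  V3 = 28.7·(cos(-170.9°) + j·sin(-170.9°)) = -28.34 - j4.539 V
  V4 = 25·(cos(-97.2°) + j·sin(-97.2°)) = -3.133 - j24.8 V
Step 2 — Sum components: V_total = -24.77 - j43.04 V.
Step 3 — Convert to polar: |V_total| = 49.66 V, ∠V_total = -119.9°.

V_total = 49.66∠-119.9° V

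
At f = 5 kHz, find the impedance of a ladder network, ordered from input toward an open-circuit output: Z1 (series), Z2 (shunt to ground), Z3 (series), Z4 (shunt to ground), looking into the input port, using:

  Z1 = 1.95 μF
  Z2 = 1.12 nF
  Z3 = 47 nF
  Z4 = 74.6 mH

Step 1 — Angular frequency: ω = 2π·f = 2π·5000 = 3.142e+04 rad/s.
Step 2 — Component impedances:
  Z1: Z = 1/(jωC) = -j/(ω·C) = 0 - j16.32 Ω
  Z2: Z = 1/(jωC) = -j/(ω·C) = 0 - j2.842e+04 Ω
  Z3: Z = 1/(jωC) = -j/(ω·C) = 0 - j677.3 Ω
  Z4: Z = jωL = j·3.142e+04·0.0746 = 0 + j2344 Ω
Step 3 — Ladder network (open output): work backward from the far end, alternating series and parallel combinations. Z_in = 0 + j1754 Ω = 1754∠90.0° Ω.

Z = 0 + j1754 Ω = 1754∠90.0° Ω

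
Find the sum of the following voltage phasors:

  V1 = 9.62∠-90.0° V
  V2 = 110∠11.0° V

Step 1 — Convert each phasor to rectangular form:
  V1 = 9.62·(cos(-90.0°) + j·sin(-90.0°)) = 0 - j9.62 V
  V2 = 110·(cos(11.0°) + j·sin(11.0°)) = 108 + j20.99 V
Step 2 — Sum components: V_total = 108 + j11.37 V.
Step 3 — Convert to polar: |V_total| = 108.6 V, ∠V_total = 6.0°.

V_total = 108.6∠6.0° V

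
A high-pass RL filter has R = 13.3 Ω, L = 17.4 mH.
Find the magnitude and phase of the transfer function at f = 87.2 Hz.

Step 1 — Angular frequency: ω = 2π·87.2 = 547.9 rad/s.
Step 2 — Transfer function: H(jω) = jωL/(R + jωL).
Step 3 — Numerator jωL = j·9.533; denominator R + jωL = 13.3 + j9.533.
Step 4 — H = 0.3394 + j0.4735.
Step 5 — Magnitude: |H| = 0.5826 (-4.7 dB); phase: φ = 54.4°.

|H| = 0.5826 (-4.7 dB), φ = 54.4°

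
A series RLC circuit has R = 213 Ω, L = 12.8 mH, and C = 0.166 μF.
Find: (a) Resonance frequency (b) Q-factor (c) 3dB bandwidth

Step 1 — Resonance condition Im(Z)=0 gives ω₀ = 1/√(LC).
Step 2 — ω₀ = 1/√(0.0128·1.66e-07) = 2.169e+04 rad/s.
Step 3 — f₀ = ω₀/(2π) = 3453 Hz.
Step 4 — Series Q: Q = ω₀L/R = 2.169e+04·0.0128/213 = 1.304.
Step 5 — 3dB bandwidth: Δω = ω₀/Q = 1.664e+04 rad/s; BW = Δω/(2π) = 2648 Hz.

(a) f₀ = 3453 Hz  (b) Q = 1.304  (c) BW = 2648 Hz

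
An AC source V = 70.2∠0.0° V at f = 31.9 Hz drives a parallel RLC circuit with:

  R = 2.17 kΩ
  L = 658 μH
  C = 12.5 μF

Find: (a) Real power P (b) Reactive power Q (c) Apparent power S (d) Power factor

Step 1 — Angular frequency: ω = 2π·f = 2π·31.9 = 200.4 rad/s.
Step 2 — Component impedances:
  R: Z = R = 2170 Ω
  L: Z = jωL = j·200.4·0.000658 = 0 + j0.1319 Ω
  C: Z = 1/(jωC) = -j/(ω·C) = 0 - j399.1 Ω
Step 3 — Parallel combination: 1/Z_total = 1/R + 1/L + 1/C; Z_total = 8.021e-06 + j0.1319 Ω = 0.1319∠90.0° Ω.
Step 4 — Source phasor: V = 70.2∠0.0° V = 70.2 V.
Step 5 — Current: I = V / Z = 0.03235 - j532.1 A = 532.1∠-90.0° A.
Step 6 — Complex power: S = V·I* = 2.271 + j3.735e+04 VA.
Step 7 — Real power: P = Re(S) = 2.271 W.
Step 8 — Reactive power: Q = Im(S) = 3.735e+04 VAR.
Step 9 — Apparent power: |S| = 3.735e+04 VA.
Step 10 — Power factor: PF = P/|S| = 6.08e-05 (lagging).

(a) P = 2.271 W  (b) Q = 3.735e+04 VAR  (c) S = 3.735e+04 VA  (d) PF = 6.08e-05 (lagging)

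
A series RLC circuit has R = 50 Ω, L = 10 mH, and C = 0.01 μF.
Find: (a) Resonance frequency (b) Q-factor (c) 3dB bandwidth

Step 1 — Resonance condition Im(Z)=0 gives ω₀ = 1/√(LC).
Step 2 — ω₀ = 1/√(0.01·1e-08) = 1e+05 rad/s.
Step 3 — f₀ = ω₀/(2π) = 1.592e+04 Hz.
Step 4 — Series Q: Q = ω₀L/R = 1e+05·0.01/50 = 20.
Step 5 — 3dB bandwidth: Δω = ω₀/Q = 5000 rad/s; BW = Δω/(2π) = 795.8 Hz.

(a) f₀ = 1.592e+04 Hz  (b) Q = 20  (c) BW = 795.8 Hz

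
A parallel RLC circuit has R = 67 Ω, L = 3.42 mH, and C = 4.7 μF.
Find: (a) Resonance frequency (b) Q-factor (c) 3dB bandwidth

Step 1 — Resonance: ω₀ = 1/√(LC) = 1/√(0.00342·4.7e-06) = 7887 rad/s.
Step 2 — f₀ = ω₀/(2π) = 1255 Hz.
Step 3 — Parallel Q: Q = R/(ω₀L) = 67/(7887·0.00342) = 2.484.
Step 4 — Bandwidth: Δω = ω₀/Q = 3176 rad/s; BW = Δω/(2π) = 505.4 Hz.

(a) f₀ = 1255 Hz  (b) Q = 2.484  (c) BW = 505.4 Hz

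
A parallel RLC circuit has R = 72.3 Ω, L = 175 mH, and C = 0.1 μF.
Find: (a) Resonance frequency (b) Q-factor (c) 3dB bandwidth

Step 1 — Resonance: ω₀ = 1/√(LC) = 1/√(0.175·1e-07) = 7559 rad/s.
Step 2 — f₀ = ω₀/(2π) = 1203 Hz.
Step 3 — Parallel Q: Q = R/(ω₀L) = 72.3/(7559·0.175) = 0.05465.
Step 4 — Bandwidth: Δω = ω₀/Q = 1.383e+05 rad/s; BW = Δω/(2π) = 2.201e+04 Hz.

(a) f₀ = 1203 Hz  (b) Q = 0.05465  (c) BW = 2.201e+04 Hz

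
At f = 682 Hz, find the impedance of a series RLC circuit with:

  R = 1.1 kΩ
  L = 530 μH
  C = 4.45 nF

Step 1 — Angular frequency: ω = 2π·f = 2π·682 = 4285 rad/s.
Step 2 — Component impedances:
  R: Z = R = 1100 Ω
  L: Z = jωL = j·4285·0.00053 = 0 + j2.271 Ω
  C: Z = 1/(jωC) = -j/(ω·C) = 0 - j5.244e+04 Ω
Step 3 — Series combination: Z_total = R + L + C = 1100 - j5.244e+04 Ω = 5.245e+04∠-88.8° Ω.

Z = 1100 - j5.244e+04 Ω = 5.245e+04∠-88.8° Ω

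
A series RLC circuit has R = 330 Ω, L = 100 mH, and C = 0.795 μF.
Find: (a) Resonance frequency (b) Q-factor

Step 1 — Resonance condition Im(Z)=0 gives ω₀ = 1/√(LC).
Step 2 — ω₀ = 1/√(0.1·7.95e-07) = 3547 rad/s.
Step 3 — f₀ = ω₀/(2π) = 564.5 Hz.
Step 4 — Series Q: Q = ω₀L/R = 3547·0.1/330 = 1.075.

(a) f₀ = 564.5 Hz  (b) Q = 1.075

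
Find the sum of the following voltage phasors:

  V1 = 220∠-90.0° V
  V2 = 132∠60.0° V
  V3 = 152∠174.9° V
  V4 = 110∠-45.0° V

Step 1 — Convert each phasor to rectangular form:
  V1 = 220·(cos(-90.0°) + j·sin(-90.0°)) = 0 - j220 V
  V2 = 132·(cos(60.0°) + j·sin(60.0°)) = 66 + j114.3 V
  V3 = 152·(cos(174.9°) + j·sin(174.9°)) = -151.4 + j13.51 V
  V4 = 110·(cos(-45.0°) + j·sin(-45.0°)) = 77.78 - j77.78 V
Step 2 — Sum components: V_total = -7.616 - j170 V.
Step 3 — Convert to polar: |V_total| = 170.1 V, ∠V_total = -92.6°.

V_total = 170.1∠-92.6° V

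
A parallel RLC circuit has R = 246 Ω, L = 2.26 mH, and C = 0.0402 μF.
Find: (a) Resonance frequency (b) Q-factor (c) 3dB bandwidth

Step 1 — Resonance: ω₀ = 1/√(LC) = 1/√(0.00226·4.02e-08) = 1.049e+05 rad/s.
Step 2 — f₀ = ω₀/(2π) = 1.67e+04 Hz.
Step 3 — Parallel Q: Q = R/(ω₀L) = 246/(1.049e+05·0.00226) = 1.038.
Step 4 — Bandwidth: Δω = ω₀/Q = 1.011e+05 rad/s; BW = Δω/(2π) = 1.609e+04 Hz.

(a) f₀ = 1.67e+04 Hz  (b) Q = 1.038  (c) BW = 1.609e+04 Hz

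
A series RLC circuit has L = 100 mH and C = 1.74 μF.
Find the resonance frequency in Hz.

Step 1 — Resonance condition Im(Z)=0 gives ω₀ = 1/√(LC).
Step 2 — ω₀ = 1/√(0.1·1.74e-06) = 2397 rad/s.
Step 3 — f₀ = ω₀/(2π) = 381.5 Hz.

f₀ = 381.5 Hz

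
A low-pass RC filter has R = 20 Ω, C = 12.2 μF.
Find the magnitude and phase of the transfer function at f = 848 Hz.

Step 1 — Angular frequency: ω = 2π·848 = 5328 rad/s.
Step 2 — Transfer function: H(jω) = 1/(1 + jωRC).
Step 3 — Denominator: 1 + jωRC = 1 + j·5328·20·1.22e-05 = 1 + j1.3.
Step 4 — H = 0.3717 - j0.4833.
Step 5 — Magnitude: |H| = 0.6097 (-4.3 dB); phase: φ = -52.4°.

|H| = 0.6097 (-4.3 dB), φ = -52.4°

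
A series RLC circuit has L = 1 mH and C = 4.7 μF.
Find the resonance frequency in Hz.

Step 1 — Resonance condition Im(Z)=0 gives ω₀ = 1/√(LC).
Step 2 — ω₀ = 1/√(0.001·4.7e-06) = 1.459e+04 rad/s.
Step 3 — f₀ = ω₀/(2π) = 2322 Hz.

f₀ = 2322 Hz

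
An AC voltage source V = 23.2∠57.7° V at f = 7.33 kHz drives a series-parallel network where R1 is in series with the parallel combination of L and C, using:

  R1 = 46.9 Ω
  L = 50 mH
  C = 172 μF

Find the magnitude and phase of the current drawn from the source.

Step 1 — Angular frequency: ω = 2π·f = 2π·7330 = 4.606e+04 rad/s.
Step 2 — Component impedances:
  R1: Z = R = 46.9 Ω
  L: Z = jωL = j·4.606e+04·0.05 = 0 + j2303 Ω
  C: Z = 1/(jωC) = -j/(ω·C) = 0 - j0.1262 Ω
Step 3 — Parallel branch: L || C = 1/(1/L + 1/C) = 0 - j0.1262 Ω.
Step 4 — Series with R1: Z_total = R1 + (L || C) = 46.9 - j0.1262 Ω = 46.9∠-0.2° Ω.
Step 5 — Source phasor: V = 23.2∠57.7° V = 12.4 + j19.61 V.
Step 6 — Ohm's law: I = V / Z_total = (12.4 + j19.61) / (46.9 - j0.1262) = 0.2632 + j0.4188 A.
Step 7 — Convert to polar: |I| = 0.4947 A, ∠I = 57.9°.

I = 0.4947∠57.9° A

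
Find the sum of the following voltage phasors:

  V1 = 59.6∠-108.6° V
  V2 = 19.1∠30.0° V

Step 1 — Convert each phasor to rectangular form:
  V1 = 59.6·(cos(-108.6°) + j·sin(-108.6°)) = -19.01 - j56.49 V
  V2 = 19.1·(cos(30.0°) + j·sin(30.0°)) = 16.54 + j9.55 V
Step 2 — Sum components: V_total = -2.469 - j46.94 V.
Step 3 — Convert to polar: |V_total| = 47 V, ∠V_total = -93.0°.

V_total = 47∠-93.0° V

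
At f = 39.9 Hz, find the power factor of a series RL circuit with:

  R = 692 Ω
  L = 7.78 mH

Step 1 — Angular frequency: ω = 2π·f = 2π·39.9 = 250.7 rad/s.
Step 2 — Component impedances:
  R: Z = R = 692 Ω
  L: Z = jωL = j·250.7·0.00778 = 0 + j1.95 Ω
Step 3 — Series combination: Z_total = R + L = 692 + j1.95 Ω = 692∠0.2° Ω.
Step 4 — Power factor: PF = cos(φ) = Re(Z)/|Z| = 692/692 = 1.
Step 5 — Type: Im(Z) = 1.95 ⇒ lagging (phase φ = 0.2°).

PF = 1 (lagging, φ = 0.2°)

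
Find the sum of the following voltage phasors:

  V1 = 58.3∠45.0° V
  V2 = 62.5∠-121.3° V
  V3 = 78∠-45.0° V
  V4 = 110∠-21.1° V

Step 1 — Convert each phasor to rectangular form:
  V1 = 58.3·(cos(45.0°) + j·sin(45.0°)) = 41.22 + j41.22 V
  V2 = 62.5·(cos(-121.3°) + j·sin(-121.3°)) = -32.47 - j53.4 V
  V3 = 78·(cos(-45.0°) + j·sin(-45.0°)) = 55.15 - j55.15 V
  V4 = 110·(cos(-21.1°) + j·sin(-21.1°)) = 102.6 - j39.6 V
Step 2 — Sum components: V_total = 166.5 - j106.9 V.
Step 3 — Convert to polar: |V_total| = 197.9 V, ∠V_total = -32.7°.

V_total = 197.9∠-32.7° V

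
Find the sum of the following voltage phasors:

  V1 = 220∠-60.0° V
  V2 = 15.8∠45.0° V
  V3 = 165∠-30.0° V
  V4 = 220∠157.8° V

Step 1 — Convert each phasor to rectangular form:
  V1 = 220·(cos(-60.0°) + j·sin(-60.0°)) = 110 - j190.5 V
  V2 = 15.8·(cos(45.0°) + j·sin(45.0°)) = 11.17 + j11.17 V
  V3 = 165·(cos(-30.0°) + j·sin(-30.0°)) = 142.9 - j82.5 V
  V4 = 220·(cos(157.8°) + j·sin(157.8°)) = -203.7 + j83.12 V
Step 2 — Sum components: V_total = 60.37 - j178.7 V.
Step 3 — Convert to polar: |V_total| = 188.7 V, ∠V_total = -71.3°.

V_total = 188.7∠-71.3° V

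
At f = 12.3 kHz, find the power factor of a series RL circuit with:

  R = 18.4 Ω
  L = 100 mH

Step 1 — Angular frequency: ω = 2π·f = 2π·1.23e+04 = 7.728e+04 rad/s.
Step 2 — Component impedances:
  R: Z = R = 18.4 Ω
  L: Z = jωL = j·7.728e+04·0.1 = 0 + j7728 Ω
Step 3 — Series combination: Z_total = R + L = 18.4 + j7728 Ω = 7728∠89.9° Ω.
Step 4 — Power factor: PF = cos(φ) = Re(Z)/|Z| = 18.4/7728 = 0.002381.
Step 5 — Type: Im(Z) = 7728 ⇒ lagging (phase φ = 89.9°).

PF = 0.002381 (lagging, φ = 89.9°)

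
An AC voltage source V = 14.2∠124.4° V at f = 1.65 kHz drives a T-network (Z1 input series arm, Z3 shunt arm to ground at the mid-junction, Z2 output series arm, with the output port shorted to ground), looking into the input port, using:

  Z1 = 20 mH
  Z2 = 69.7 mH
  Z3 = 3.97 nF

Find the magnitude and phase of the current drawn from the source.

Step 1 — Angular frequency: ω = 2π·f = 2π·1650 = 1.037e+04 rad/s.
Step 2 — Component impedances:
  Z1: Z = jωL = j·1.037e+04·0.02 = 0 + j207.3 Ω
  Z2: Z = jωL = j·1.037e+04·0.0697 = 0 + j722.6 Ω
  Z3: Z = 1/(jωC) = -j/(ω·C) = 0 - j2.43e+04 Ω
Step 3 — With the output port shorted to ground, the output series arm Z2 runs from the junction to ground; the shunt arm Z3 also runs from the junction to ground. They appear in parallel: Z3 || Z2 = 0 + j744.7 Ω.
Step 4 — Series with input arm Z1: Z_in = Z1 + (Z3 || Z2) = 0 + j952.1 Ω = 952.1∠90.0° Ω.
Step 5 — Source phasor: V = 14.2∠124.4° V = -8.023 + j11.72 V.
Step 6 — Ohm's law: I = V / Z_total = (-8.023 + j11.72) / (0 + j952.1) = 0.01231 + j0.008426 A.
Step 7 — Convert to polar: |I| = 0.01491 A, ∠I = 34.4°.

I = 0.01491∠34.4° A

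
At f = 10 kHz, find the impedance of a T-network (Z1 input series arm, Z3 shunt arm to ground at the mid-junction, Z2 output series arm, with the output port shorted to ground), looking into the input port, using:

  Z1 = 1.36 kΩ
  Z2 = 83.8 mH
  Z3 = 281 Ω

Step 1 — Angular frequency: ω = 2π·f = 2π·1e+04 = 6.283e+04 rad/s.
Step 2 — Component impedances:
  Z1: Z = R = 1360 Ω
  Z2: Z = jωL = j·6.283e+04·0.0838 = 0 + j5265 Ω
  Z3: Z = R = 281 Ω
Step 3 — With the output port shorted to ground, the output series arm Z2 runs from the junction to ground; the shunt arm Z3 also runs from the junction to ground. They appear in parallel: Z3 || Z2 = 280.2 + j14.95 Ω.
Step 4 — Series with input arm Z1: Z_in = Z1 + (Z3 || Z2) = 1640 + j14.95 Ω = 1640∠0.5° Ω.

Z = 1640 + j14.95 Ω = 1640∠0.5° Ω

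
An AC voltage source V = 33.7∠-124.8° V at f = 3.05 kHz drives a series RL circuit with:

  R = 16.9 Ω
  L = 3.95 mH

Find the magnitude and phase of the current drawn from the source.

Step 1 — Angular frequency: ω = 2π·f = 2π·3050 = 1.916e+04 rad/s.
Step 2 — Component impedances:
  R: Z = R = 16.9 Ω
  L: Z = jωL = j·1.916e+04·0.00395 = 0 + j75.7 Ω
Step 3 — Series combination: Z_total = R + L = 16.9 + j75.7 Ω = 77.56∠77.4° Ω.
Step 4 — Source phasor: V = 33.7∠-124.8° V = -19.23 - j27.67 V.
Step 5 — Ohm's law: I = V / Z_total = (-19.23 - j27.67) / (16.9 + j75.7) = -0.4022 + j0.1643 A.
Step 6 — Convert to polar: |I| = 0.4345 A, ∠I = 157.8°.

I = 0.4345∠157.8° A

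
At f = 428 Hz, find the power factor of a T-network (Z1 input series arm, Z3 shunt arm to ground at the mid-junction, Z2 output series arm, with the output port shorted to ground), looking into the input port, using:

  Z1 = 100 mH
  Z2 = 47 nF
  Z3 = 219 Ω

Step 1 — Angular frequency: ω = 2π·f = 2π·428 = 2689 rad/s.
Step 2 — Component impedances:
  Z1: Z = jωL = j·2689·0.1 = 0 + j268.9 Ω
  Z2: Z = 1/(jωC) = -j/(ω·C) = 0 - j7912 Ω
  Z3: Z = R = 219 Ω
Step 3 — With the output port shorted to ground, the output series arm Z2 runs from the junction to ground; the shunt arm Z3 also runs from the junction to ground. They appear in parallel: Z3 || Z2 = 218.8 - j6.057 Ω.
Step 4 — Series with input arm Z1: Z_in = Z1 + (Z3 || Z2) = 218.8 + j262.9 Ω = 342∠50.2° Ω.
Step 5 — Power factor: PF = cos(φ) = Re(Z)/|Z| = 218.8/342 = 0.6398.
Step 6 — Type: Im(Z) = 262.9 ⇒ lagging (phase φ = 50.2°).

PF = 0.6398 (lagging, φ = 50.2°)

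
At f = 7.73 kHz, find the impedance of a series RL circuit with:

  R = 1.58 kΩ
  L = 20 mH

Step 1 — Angular frequency: ω = 2π·f = 2π·7730 = 4.857e+04 rad/s.
Step 2 — Component impedances:
  R: Z = R = 1580 Ω
  L: Z = jωL = j·4.857e+04·0.02 = 0 + j971.4 Ω
Step 3 — Series combination: Z_total = R + L = 1580 + j971.4 Ω = 1855∠31.6° Ω.

Z = 1580 + j971.4 Ω = 1855∠31.6° Ω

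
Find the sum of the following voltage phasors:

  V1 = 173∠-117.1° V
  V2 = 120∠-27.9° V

Step 1 — Convert each phasor to rectangular form:
  V1 = 173·(cos(-117.1°) + j·sin(-117.1°)) = -78.81 - j154 V
  V2 = 120·(cos(-27.9°) + j·sin(-27.9°)) = 106.1 - j56.15 V
Step 2 — Sum components: V_total = 27.24 - j210.2 V.
Step 3 — Convert to polar: |V_total| = 211.9 V, ∠V_total = -82.6°.

V_total = 211.9∠-82.6° V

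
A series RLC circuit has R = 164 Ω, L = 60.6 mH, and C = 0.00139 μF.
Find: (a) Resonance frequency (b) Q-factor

Step 1 — Resonance condition Im(Z)=0 gives ω₀ = 1/√(LC).
Step 2 — ω₀ = 1/√(0.0606·1.39e-09) = 1.09e+05 rad/s.
Step 3 — f₀ = ω₀/(2π) = 1.734e+04 Hz.
Step 4 — Series Q: Q = ω₀L/R = 1.09e+05·0.0606/164 = 40.26.

(a) f₀ = 1.734e+04 Hz  (b) Q = 40.26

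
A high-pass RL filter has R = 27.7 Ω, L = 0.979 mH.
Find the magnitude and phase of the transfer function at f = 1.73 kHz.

Step 1 — Angular frequency: ω = 2π·1730 = 1.087e+04 rad/s.
Step 2 — Transfer function: H(jω) = jωL/(R + jωL).
Step 3 — Numerator jωL = j·10.64; denominator R + jωL = 27.7 + j10.64.
Step 4 — H = 0.1286 + j0.3348.
Step 5 — Magnitude: |H| = 0.3586 (-8.9 dB); phase: φ = 69.0°.

|H| = 0.3586 (-8.9 dB), φ = 69.0°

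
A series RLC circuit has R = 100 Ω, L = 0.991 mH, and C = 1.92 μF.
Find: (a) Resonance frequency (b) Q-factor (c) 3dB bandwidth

Step 1 — Resonance: ω₀ = 1/√(LC) = 1/√(0.000991·1.92e-06) = 2.293e+04 rad/s.
Step 2 — f₀ = ω₀/(2π) = 3649 Hz.
Step 3 — Series Q: Q = ω₀L/R = 2.293e+04·0.000991/100 = 0.2272.
Step 4 — Bandwidth: Δω = ω₀/Q = 1.009e+05 rad/s; BW = Δω/(2π) = 1.606e+04 Hz.

(a) f₀ = 3649 Hz  (b) Q = 0.2272  (c) BW = 1.606e+04 Hz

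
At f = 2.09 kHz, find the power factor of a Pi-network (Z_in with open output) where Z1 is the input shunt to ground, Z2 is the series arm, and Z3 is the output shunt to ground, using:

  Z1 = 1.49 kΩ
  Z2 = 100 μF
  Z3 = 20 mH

Step 1 — Angular frequency: ω = 2π·f = 2π·2090 = 1.313e+04 rad/s.
Step 2 — Component impedances:
  Z1: Z = R = 1490 Ω
  Z2: Z = 1/(jωC) = -j/(ω·C) = 0 - j0.7615 Ω
  Z3: Z = jωL = j·1.313e+04·0.02 = 0 + j262.6 Ω
Step 3 — With open output, the series arm Z2 and the output shunt Z3 appear in series to ground: Z2 + Z3 = 0 + j261.9 Ω.
Step 4 — Parallel with input shunt Z1: Z_in = Z1 || (Z2 + Z3) = 44.65 + j254 Ω = 257.9∠80.0° Ω.
Step 5 — Power factor: PF = cos(φ) = Re(Z)/|Z| = 44.65/257.9 = 0.1731.
Step 6 — Type: Im(Z) = 254 ⇒ lagging (phase φ = 80.0°).

PF = 0.1731 (lagging, φ = 80.0°)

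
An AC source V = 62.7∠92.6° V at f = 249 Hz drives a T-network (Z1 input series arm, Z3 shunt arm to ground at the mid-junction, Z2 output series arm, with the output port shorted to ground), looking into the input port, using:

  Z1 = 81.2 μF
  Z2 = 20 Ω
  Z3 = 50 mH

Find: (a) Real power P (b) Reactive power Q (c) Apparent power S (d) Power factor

Step 1 — Angular frequency: ω = 2π·f = 2π·249 = 1565 rad/s.
Step 2 — Component impedances:
  Z1: Z = 1/(jωC) = -j/(ω·C) = 0 - j7.872 Ω
  Z2: Z = R = 20 Ω
  Z3: Z = jωL = j·1565·0.05 = 0 + j78.23 Ω
Step 3 — With the output port shorted to ground, the output series arm Z2 runs from the junction to ground; the shunt arm Z3 also runs from the junction to ground. They appear in parallel: Z3 || Z2 = 18.77 + j4.8 Ω.
Step 4 — Series with input arm Z1: Z_in = Z1 + (Z3 || Z2) = 18.77 - j3.072 Ω = 19.02∠-9.3° Ω.
Step 5 — Source phasor: V = 62.7∠92.6° V = -2.844 + j62.64 V.
Step 6 — Current: I = V / Z = -0.6793 + j3.225 A = 3.296∠101.9° A.
Step 7 — Complex power: S = V·I* = 204 - j33.37 VA.
Step 8 — Real power: P = Re(S) = 204 W.
Step 9 — Reactive power: Q = Im(S) = -33.37 VAR.
Step 10 — Apparent power: |S| = 206.7 VA.
Step 11 — Power factor: PF = P/|S| = 0.9869 (leading).

(a) P = 204 W  (b) Q = -33.37 VAR  (c) S = 206.7 VA  (d) PF = 0.9869 (leading)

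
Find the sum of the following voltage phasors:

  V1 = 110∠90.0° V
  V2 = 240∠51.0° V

Step 1 — Convert each phasor to rectangular form:
  V1 = 110·(cos(90.0°) + j·sin(90.0°)) = 0 + j110 V
  V2 = 240·(cos(51.0°) + j·sin(51.0°)) = 151 + j186.5 V
Step 2 — Sum components: V_total = 151 + j296.5 V.
Step 3 — Convert to polar: |V_total| = 332.8 V, ∠V_total = 63.0°.

V_total = 332.8∠63.0° V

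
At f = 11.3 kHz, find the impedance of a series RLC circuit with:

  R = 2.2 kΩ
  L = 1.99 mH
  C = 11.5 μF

Step 1 — Angular frequency: ω = 2π·f = 2π·1.13e+04 = 7.1e+04 rad/s.
Step 2 — Component impedances:
  R: Z = R = 2200 Ω
  L: Z = jωL = j·7.1e+04·0.00199 = 0 + j141.3 Ω
  C: Z = 1/(jωC) = -j/(ω·C) = 0 - j1.225 Ω
Step 3 — Series combination: Z_total = R + L + C = 2200 + j140.1 Ω = 2204∠3.6° Ω.

Z = 2200 + j140.1 Ω = 2204∠3.6° Ω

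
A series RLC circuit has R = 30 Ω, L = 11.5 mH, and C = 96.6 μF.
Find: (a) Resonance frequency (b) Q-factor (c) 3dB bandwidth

Step 1 — Resonance: ω₀ = 1/√(LC) = 1/√(0.0115·9.66e-05) = 948.8 rad/s.
Step 2 — f₀ = ω₀/(2π) = 151 Hz.
Step 3 — Series Q: Q = ω₀L/R = 948.8·0.0115/30 = 0.3637.
Step 4 — Bandwidth: Δω = ω₀/Q = 2609 rad/s; BW = Δω/(2π) = 415.2 Hz.

(a) f₀ = 151 Hz  (b) Q = 0.3637  (c) BW = 415.2 Hz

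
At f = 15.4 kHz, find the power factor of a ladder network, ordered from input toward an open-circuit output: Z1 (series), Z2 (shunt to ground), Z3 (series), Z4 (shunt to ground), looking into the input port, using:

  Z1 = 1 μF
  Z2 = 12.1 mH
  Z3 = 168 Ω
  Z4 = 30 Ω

Step 1 — Angular frequency: ω = 2π·f = 2π·1.54e+04 = 9.676e+04 rad/s.
Step 2 — Component impedances:
  Z1: Z = 1/(jωC) = -j/(ω·C) = 0 - j10.33 Ω
  Z2: Z = jωL = j·9.676e+04·0.0121 = 0 + j1171 Ω
  Z3: Z = R = 168 Ω
  Z4: Z = R = 30 Ω
Step 3 — Ladder network (open output): work backward from the far end, alternating series and parallel combinations. Z_in = 192.5 + j22.22 Ω = 193.8∠6.6° Ω.
Step 4 — Power factor: PF = cos(φ) = Re(Z)/|Z| = 192.49/193.77 = 0.9934.
Step 5 — Type: Im(Z) = 22.22 ⇒ lagging (phase φ = 6.6°).

PF = 0.9934 (lagging, φ = 6.6°)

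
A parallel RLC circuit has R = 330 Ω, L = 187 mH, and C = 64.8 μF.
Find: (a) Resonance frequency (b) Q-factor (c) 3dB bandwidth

Step 1 — Resonance: ω₀ = 1/√(LC) = 1/√(0.187·6.48e-05) = 287.3 rad/s.
Step 2 — f₀ = ω₀/(2π) = 45.72 Hz.
Step 3 — Parallel Q: Q = R/(ω₀L) = 330/(287.3·0.187) = 6.143.
Step 4 — Bandwidth: Δω = ω₀/Q = 46.76 rad/s; BW = Δω/(2π) = 7.443 Hz.

(a) f₀ = 45.72 Hz  (b) Q = 6.143  (c) BW = 7.443 Hz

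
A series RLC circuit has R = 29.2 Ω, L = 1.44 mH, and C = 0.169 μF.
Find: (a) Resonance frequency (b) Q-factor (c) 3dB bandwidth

Step 1 — Resonance: ω₀ = 1/√(LC) = 1/√(0.00144·1.69e-07) = 6.41e+04 rad/s.
Step 2 — f₀ = ω₀/(2π) = 1.02e+04 Hz.
Step 3 — Series Q: Q = ω₀L/R = 6.41e+04·0.00144/29.2 = 3.161.
Step 4 — Bandwidth: Δω = ω₀/Q = 2.028e+04 rad/s; BW = Δω/(2π) = 3227 Hz.

(a) f₀ = 1.02e+04 Hz  (b) Q = 3.161  (c) BW = 3227 Hz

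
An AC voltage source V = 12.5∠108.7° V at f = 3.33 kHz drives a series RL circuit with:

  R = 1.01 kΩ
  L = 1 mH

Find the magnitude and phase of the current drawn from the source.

Step 1 — Angular frequency: ω = 2π·f = 2π·3330 = 2.092e+04 rad/s.
Step 2 — Component impedances:
  R: Z = R = 1010 Ω
  L: Z = jωL = j·2.092e+04·0.001 = 0 + j20.92 Ω
Step 3 — Series combination: Z_total = R + L = 1010 + j20.92 Ω = 1010∠1.2° Ω.
Step 4 — Source phasor: V = 12.5∠108.7° V = -4.008 + j11.84 V.
Step 5 — Ohm's law: I = V / Z_total = (-4.008 + j11.84) / (1010 + j20.92) = -0.003724 + j0.0118 A.
Step 6 — Convert to polar: |I| = 0.01237 A, ∠I = 107.5°.

I = 0.01237∠107.5° A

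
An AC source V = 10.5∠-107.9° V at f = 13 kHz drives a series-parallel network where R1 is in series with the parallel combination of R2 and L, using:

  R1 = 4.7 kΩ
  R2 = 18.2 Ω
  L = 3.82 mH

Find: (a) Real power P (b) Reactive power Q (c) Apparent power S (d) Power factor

Step 1 — Angular frequency: ω = 2π·f = 2π·1.3e+04 = 8.168e+04 rad/s.
Step 2 — Component impedances:
  R1: Z = R = 4700 Ω
  R2: Z = R = 18.2 Ω
  L: Z = jωL = j·8.168e+04·0.00382 = 0 + j312 Ω
Step 3 — Parallel branch: R2 || L = 1/(1/R2 + 1/L) = 18.14 + j1.058 Ω.
Step 4 — Series with R1: Z_total = R1 + (R2 || L) = 4718 + j1.058 Ω = 4718∠0.0° Ω.
Step 5 — Source phasor: V = 10.5∠-107.9° V = -3.227 - j9.992 V.
Step 6 — Current: I = V / Z = -0.0006845 - j0.002118 A = 0.002225∠-107.9° A.
Step 7 — Complex power: S = V·I* = 0.02337 + j5.24e-06 VA.
Step 8 — Real power: P = Re(S) = 0.02337 W.
Step 9 — Reactive power: Q = Im(S) = 5.24e-06 VAR.
Step 10 — Apparent power: |S| = 0.02337 VA.
Step 11 — Power factor: PF = P/|S| = 1 (lagging).

(a) P = 0.02337 W  (b) Q = 5.24e-06 VAR  (c) S = 0.02337 VA  (d) PF = 1 (lagging)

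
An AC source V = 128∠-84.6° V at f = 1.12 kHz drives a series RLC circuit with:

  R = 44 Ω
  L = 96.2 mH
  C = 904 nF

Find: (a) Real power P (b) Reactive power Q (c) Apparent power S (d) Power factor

Step 1 — Angular frequency: ω = 2π·f = 2π·1120 = 7037 rad/s.
Step 2 — Component impedances:
  R: Z = R = 44 Ω
  L: Z = jωL = j·7037·0.0962 = 0 + j677 Ω
  C: Z = 1/(jωC) = -j/(ω·C) = 0 - j157.2 Ω
Step 3 — Series combination: Z_total = R + L + C = 44 + j519.8 Ω = 521.6∠85.2° Ω.
Step 4 — Source phasor: V = 128∠-84.6° V = 12.05 - j127.4 V.
Step 5 — Current: I = V / Z = -0.2415 - j0.04362 A = 0.2454∠-169.8° A.
Step 6 — Complex power: S = V·I* = 2.649 + j31.3 VA.
Step 7 — Real power: P = Re(S) = 2.649 W.
Step 8 — Reactive power: Q = Im(S) = 31.3 VAR.
Step 9 — Apparent power: |S| = 31.41 VA.
Step 10 — Power factor: PF = P/|S| = 0.08435 (lagging).

(a) P = 2.649 W  (b) Q = 31.3 VAR  (c) S = 31.41 VA  (d) PF = 0.08435 (lagging)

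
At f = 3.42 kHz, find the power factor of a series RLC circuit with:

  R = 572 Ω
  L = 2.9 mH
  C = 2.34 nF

Step 1 — Angular frequency: ω = 2π·f = 2π·3420 = 2.149e+04 rad/s.
Step 2 — Component impedances:
  R: Z = R = 572 Ω
  L: Z = jωL = j·2.149e+04·0.0029 = 0 + j62.32 Ω
  C: Z = 1/(jωC) = -j/(ω·C) = 0 - j1.989e+04 Ω
Step 3 — Series combination: Z_total = R + L + C = 572 - j1.983e+04 Ω = 1.983e+04∠-88.3° Ω.
Step 4 — Power factor: PF = cos(φ) = Re(Z)/|Z| = 572/19833 = 0.02884.
Step 5 — Type: Im(Z) = -1.983e+04 ⇒ leading (phase φ = -88.3°).

PF = 0.02884 (leading, φ = -88.3°)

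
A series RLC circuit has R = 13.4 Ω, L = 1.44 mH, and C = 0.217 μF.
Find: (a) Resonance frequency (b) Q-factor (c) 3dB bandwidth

Step 1 — Resonance: ω₀ = 1/√(LC) = 1/√(0.00144·2.17e-07) = 5.657e+04 rad/s.
Step 2 — f₀ = ω₀/(2π) = 9003 Hz.
Step 3 — Series Q: Q = ω₀L/R = 5.657e+04·0.00144/13.4 = 6.079.
Step 4 — Bandwidth: Δω = ω₀/Q = 9306 rad/s; BW = Δω/(2π) = 1481 Hz.

(a) f₀ = 9003 Hz  (b) Q = 6.079  (c) BW = 1481 Hz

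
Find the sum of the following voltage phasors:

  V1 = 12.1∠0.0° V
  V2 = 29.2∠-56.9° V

Step 1 — Convert each phasor to rectangular form:
  V1 = 12.1·(cos(0.0°) + j·sin(0.0°)) = 12.1 V
  V2 = 29.2·(cos(-56.9°) + j·sin(-56.9°)) = 15.95 - j24.46 V
Step 2 — Sum components: V_total = 28.05 - j24.46 V.
Step 3 — Convert to polar: |V_total| = 37.21 V, ∠V_total = -41.1°.

V_total = 37.21∠-41.1° V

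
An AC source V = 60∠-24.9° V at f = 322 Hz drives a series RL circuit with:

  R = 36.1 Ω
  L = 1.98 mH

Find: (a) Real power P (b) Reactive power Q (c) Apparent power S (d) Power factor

Step 1 — Angular frequency: ω = 2π·f = 2π·322 = 2023 rad/s.
Step 2 — Component impedances:
  R: Z = R = 36.1 Ω
  L: Z = jωL = j·2023·0.00198 = 0 + j4.006 Ω
Step 3 — Series combination: Z_total = R + L = 36.1 + j4.006 Ω = 36.32∠6.3° Ω.
Step 4 — Source phasor: V = 60∠-24.9° V = 54.42 - j25.26 V.
Step 5 — Current: I = V / Z = 1.413 - j0.8565 A = 1.652∠-31.2° A.
Step 6 — Complex power: S = V·I* = 98.51 + j10.93 VA.
Step 7 — Real power: P = Re(S) = 98.51 W.
Step 8 — Reactive power: Q = Im(S) = 10.93 VAR.
Step 9 — Apparent power: |S| = 99.11 VA.
Step 10 — Power factor: PF = P/|S| = 0.9939 (lagging).

(a) P = 98.51 W  (b) Q = 10.93 VAR  (c) S = 99.11 VA  (d) PF = 0.9939 (lagging)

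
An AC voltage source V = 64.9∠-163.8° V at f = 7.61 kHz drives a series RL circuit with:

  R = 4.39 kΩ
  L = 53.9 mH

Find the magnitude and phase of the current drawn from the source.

Step 1 — Angular frequency: ω = 2π·f = 2π·7610 = 4.782e+04 rad/s.
Step 2 — Component impedances:
  R: Z = R = 4390 Ω
  L: Z = jωL = j·4.782e+04·0.0539 = 0 + j2577 Ω
Step 3 — Series combination: Z_total = R + L = 4390 + j2577 Ω = 5091∠30.4° Ω.
Step 4 — Source phasor: V = 64.9∠-163.8° V = -62.32 - j18.11 V.
Step 5 — Ohm's law: I = V / Z_total = (-62.32 - j18.11) / (4390 + j2577) = -0.01236 + j0.003131 A.
Step 6 — Convert to polar: |I| = 0.01275 A, ∠I = 165.8°.

I = 0.01275∠165.8° A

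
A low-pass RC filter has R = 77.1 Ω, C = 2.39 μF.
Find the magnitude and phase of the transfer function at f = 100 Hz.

Step 1 — Angular frequency: ω = 2π·100 = 628.3 rad/s.
Step 2 — Transfer function: H(jω) = 1/(1 + jωRC).
Step 3 — Denominator: 1 + jωRC = 1 + j·628.3·77.1·2.39e-06 = 1 + j0.1158.
Step 4 — H = 0.9868 - j0.1142.
Step 5 — Magnitude: |H| = 0.9934 (-0.1 dB); phase: φ = -6.6°.

|H| = 0.9934 (-0.1 dB), φ = -6.6°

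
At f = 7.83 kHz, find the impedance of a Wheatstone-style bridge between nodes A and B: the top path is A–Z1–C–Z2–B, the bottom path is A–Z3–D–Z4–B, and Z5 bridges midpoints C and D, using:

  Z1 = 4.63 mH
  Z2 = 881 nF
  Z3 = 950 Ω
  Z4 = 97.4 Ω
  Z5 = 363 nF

Step 1 — Angular frequency: ω = 2π·f = 2π·7830 = 4.92e+04 rad/s.
Step 2 — Component impedances:
  Z1: Z = jωL = j·4.92e+04·0.00463 = 0 + j227.8 Ω
  Z2: Z = 1/(jωC) = -j/(ω·C) = 0 - j23.07 Ω
  Z3: Z = R = 950 Ω
  Z4: Z = R = 97.4 Ω
  Z5: Z = 1/(jωC) = -j/(ω·C) = 0 - j56 Ω
Step 3 — Bridge requires nodal analysis (the Z5 bridge couples midpoints C and D, so the two paths cannot be reduced to a simple series/parallel combination). Setting node B to ground and injecting 1 A at node A, the 3-node admittance system at A, C, D solves to V_A = Z_AB = 52.61 + j201.5 Ω = 208.3∠75.4° Ω.

Z = 52.61 + j201.5 Ω = 208.3∠75.4° Ω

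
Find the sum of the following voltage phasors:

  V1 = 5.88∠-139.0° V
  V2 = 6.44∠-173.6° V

Step 1 — Convert each phasor to rectangular form:
  V1 = 5.88·(cos(-139.0°) + j·sin(-139.0°)) = -4.438 - j3.858 V
  V2 = 6.44·(cos(-173.6°) + j·sin(-173.6°)) = -6.4 - j0.7179 V
Step 2 — Sum components: V_total = -10.84 - j4.575 V.
Step 3 — Convert to polar: |V_total| = 11.76 V, ∠V_total = -157.1°.

V_total = 11.76∠-157.1° V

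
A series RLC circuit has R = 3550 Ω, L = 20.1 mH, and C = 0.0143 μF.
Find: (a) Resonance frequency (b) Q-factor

Step 1 — Resonance condition Im(Z)=0 gives ω₀ = 1/√(LC).
Step 2 — ω₀ = 1/√(0.0201·1.43e-08) = 5.898e+04 rad/s.
Step 3 — f₀ = ω₀/(2π) = 9388 Hz.
Step 4 — Series Q: Q = ω₀L/R = 5.898e+04·0.0201/3550 = 0.334.

(a) f₀ = 9388 Hz  (b) Q = 0.334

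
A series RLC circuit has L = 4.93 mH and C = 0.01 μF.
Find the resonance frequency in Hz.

Step 1 — Resonance condition Im(Z)=0 gives ω₀ = 1/√(LC).
Step 2 — ω₀ = 1/√(0.00493·1e-08) = 1.424e+05 rad/s.
Step 3 — f₀ = ω₀/(2π) = 2.267e+04 Hz.

f₀ = 2.267e+04 Hz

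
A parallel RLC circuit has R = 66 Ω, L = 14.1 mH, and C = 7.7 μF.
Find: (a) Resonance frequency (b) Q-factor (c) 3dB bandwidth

Step 1 — Resonance: ω₀ = 1/√(LC) = 1/√(0.0141·7.7e-06) = 3035 rad/s.
Step 2 — f₀ = ω₀/(2π) = 483 Hz.
Step 3 — Parallel Q: Q = R/(ω₀L) = 66/(3035·0.0141) = 1.542.
Step 4 — Bandwidth: Δω = ω₀/Q = 1968 rad/s; BW = Δω/(2π) = 313.2 Hz.

(a) f₀ = 483 Hz  (b) Q = 1.542  (c) BW = 313.2 Hz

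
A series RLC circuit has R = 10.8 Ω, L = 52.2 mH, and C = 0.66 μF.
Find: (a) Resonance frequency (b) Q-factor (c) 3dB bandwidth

Step 1 — Resonance: ω₀ = 1/√(LC) = 1/√(0.0522·6.6e-07) = 5388 rad/s.
Step 2 — f₀ = ω₀/(2π) = 857.5 Hz.
Step 3 — Series Q: Q = ω₀L/R = 5388·0.0522/10.8 = 26.04.
Step 4 — Bandwidth: Δω = ω₀/Q = 206.9 rad/s; BW = Δω/(2π) = 32.93 Hz.

(a) f₀ = 857.5 Hz  (b) Q = 26.04  (c) BW = 32.93 Hz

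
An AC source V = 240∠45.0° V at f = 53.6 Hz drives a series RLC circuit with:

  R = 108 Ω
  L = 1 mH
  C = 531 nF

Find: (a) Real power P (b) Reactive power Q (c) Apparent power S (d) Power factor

Step 1 — Angular frequency: ω = 2π·f = 2π·53.6 = 336.8 rad/s.
Step 2 — Component impedances:
  R: Z = R = 108 Ω
  L: Z = jωL = j·336.8·0.001 = 0 + j0.3368 Ω
  C: Z = 1/(jωC) = -j/(ω·C) = 0 - j5592 Ω
Step 3 — Series combination: Z_total = R + L + C = 108 - j5592 Ω = 5593∠-88.9° Ω.
Step 4 — Source phasor: V = 240∠45.0° V = 169.7 + j169.7 V.
Step 5 — Current: I = V / Z = -0.02975 + j0.03092 A = 0.04291∠133.9° A.
Step 6 — Complex power: S = V·I* = 0.1989 - j10.3 VA.
Step 7 — Real power: P = Re(S) = 0.1989 W.
Step 8 — Reactive power: Q = Im(S) = -10.3 VAR.
Step 9 — Apparent power: |S| = 10.3 VA.
Step 10 — Power factor: PF = P/|S| = 0.01931 (leading).

(a) P = 0.1989 W  (b) Q = -10.3 VAR  (c) S = 10.3 VA  (d) PF = 0.01931 (leading)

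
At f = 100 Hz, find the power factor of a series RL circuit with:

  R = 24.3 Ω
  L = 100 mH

Step 1 — Angular frequency: ω = 2π·f = 2π·100 = 628.3 rad/s.
Step 2 — Component impedances:
  R: Z = R = 24.3 Ω
  L: Z = jωL = j·628.3·0.1 = 0 + j62.83 Ω
Step 3 — Series combination: Z_total = R + L = 24.3 + j62.83 Ω = 67.37∠68.9° Ω.
Step 4 — Power factor: PF = cos(φ) = Re(Z)/|Z| = 24.3/67.37 = 0.3607.
Step 5 — Type: Im(Z) = 62.83 ⇒ lagging (phase φ = 68.9°).

PF = 0.3607 (lagging, φ = 68.9°)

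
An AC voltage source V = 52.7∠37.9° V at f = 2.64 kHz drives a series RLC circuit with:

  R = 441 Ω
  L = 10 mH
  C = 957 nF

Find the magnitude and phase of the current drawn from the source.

Step 1 — Angular frequency: ω = 2π·f = 2π·2640 = 1.659e+04 rad/s.
Step 2 — Component impedances:
  R: Z = R = 441 Ω
  L: Z = jωL = j·1.659e+04·0.01 = 0 + j165.9 Ω
  C: Z = 1/(jωC) = -j/(ω·C) = 0 - j62.99 Ω
Step 3 — Series combination: Z_total = R + L + C = 441 + j102.9 Ω = 452.8∠13.1° Ω.
Step 4 — Source phasor: V = 52.7∠37.9° V = 41.58 + j32.37 V.
Step 5 — Ohm's law: I = V / Z_total = (41.58 + j32.37) / (441 + j102.9) = 0.1057 + j0.04876 A.
Step 6 — Convert to polar: |I| = 0.1164 A, ∠I = 24.8°.

I = 0.1164∠24.8° A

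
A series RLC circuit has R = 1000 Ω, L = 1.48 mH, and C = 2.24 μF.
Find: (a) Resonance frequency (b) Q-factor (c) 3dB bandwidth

Step 1 — Resonance condition Im(Z)=0 gives ω₀ = 1/√(LC).
Step 2 — ω₀ = 1/√(0.00148·2.24e-06) = 1.737e+04 rad/s.
Step 3 — f₀ = ω₀/(2π) = 2764 Hz.
Step 4 — Series Q: Q = ω₀L/R = 1.737e+04·0.00148/1000 = 0.0257.
Step 5 — 3dB bandwidth: Δω = ω₀/Q = 6.757e+05 rad/s; BW = Δω/(2π) = 1.075e+05 Hz.

(a) f₀ = 2764 Hz  (b) Q = 0.0257  (c) BW = 1.075e+05 Hz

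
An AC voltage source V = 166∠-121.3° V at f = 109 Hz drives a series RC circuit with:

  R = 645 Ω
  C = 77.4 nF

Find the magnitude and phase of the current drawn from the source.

Step 1 — Angular frequency: ω = 2π·f = 2π·109 = 684.9 rad/s.
Step 2 — Component impedances:
  R: Z = R = 645 Ω
  C: Z = 1/(jωC) = -j/(ω·C) = 0 - j1.886e+04 Ω
Step 3 — Series combination: Z_total = R + C = 645 - j1.886e+04 Ω = 1.888e+04∠-88.0° Ω.
Step 4 — Source phasor: V = 166∠-121.3° V = -86.24 - j141.8 V.
Step 5 — Ohm's law: I = V / Z_total = (-86.24 - j141.8) / (645 - j1.886e+04) = 0.007354 - j0.004823 A.
Step 6 — Convert to polar: |I| = 0.008794 A, ∠I = -33.3°.

I = 0.008794∠-33.3° A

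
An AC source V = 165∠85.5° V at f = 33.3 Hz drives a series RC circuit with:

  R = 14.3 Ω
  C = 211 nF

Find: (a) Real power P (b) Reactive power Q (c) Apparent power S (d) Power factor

Step 1 — Angular frequency: ω = 2π·f = 2π·33.3 = 209.2 rad/s.
Step 2 — Component impedances:
  R: Z = R = 14.3 Ω
  C: Z = 1/(jωC) = -j/(ω·C) = 0 - j2.265e+04 Ω
Step 3 — Series combination: Z_total = R + C = 14.3 - j2.265e+04 Ω = 2.265e+04∠-90.0° Ω.
Step 4 — Source phasor: V = 165∠85.5° V = 12.95 + j164.5 V.
Step 5 — Current: I = V / Z = -0.007262 + j0.0005761 A = 0.007284∠175.5° A.
Step 6 — Complex power: S = V·I* = 0.0007588 - j1.202 VA.
Step 7 — Real power: P = Re(S) = 0.0007588 W.
Step 8 — Reactive power: Q = Im(S) = -1.202 VAR.
Step 9 — Apparent power: |S| = 1.202 VA.
Step 10 — Power factor: PF = P/|S| = 0.0006313 (leading).

(a) P = 0.0007588 W  (b) Q = -1.202 VAR  (c) S = 1.202 VA  (d) PF = 0.0006313 (leading)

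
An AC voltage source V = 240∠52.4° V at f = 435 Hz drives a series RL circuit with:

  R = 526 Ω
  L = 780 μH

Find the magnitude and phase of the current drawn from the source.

Step 1 — Angular frequency: ω = 2π·f = 2π·435 = 2733 rad/s.
Step 2 — Component impedances:
  R: Z = R = 526 Ω
  L: Z = jωL = j·2733·0.00078 = 0 + j2.132 Ω
Step 3 — Series combination: Z_total = R + L = 526 + j2.132 Ω = 526∠0.2° Ω.
Step 4 — Source phasor: V = 240∠52.4° V = 146.4 + j190.1 V.
Step 5 — Ohm's law: I = V / Z_total = (146.4 + j190.1) / (526 + j2.132) = 0.2799 + j0.3604 A.
Step 6 — Convert to polar: |I| = 0.4563 A, ∠I = 52.2°.

I = 0.4563∠52.2° A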